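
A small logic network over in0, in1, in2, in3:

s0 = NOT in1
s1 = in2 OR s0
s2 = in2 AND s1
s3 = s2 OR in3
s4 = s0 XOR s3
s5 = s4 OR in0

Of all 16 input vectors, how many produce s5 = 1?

12

s5 = s4 OR in0 must be 1, so at least one of s4, in0 is 1.
Enumerating the 16 input combinations, 12 give s5 = 1 and 4 give s5 = 0.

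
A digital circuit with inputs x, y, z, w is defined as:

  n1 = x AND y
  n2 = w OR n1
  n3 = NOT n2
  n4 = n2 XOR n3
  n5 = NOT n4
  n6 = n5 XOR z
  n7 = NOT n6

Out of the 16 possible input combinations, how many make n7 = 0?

8

n7 = NOT n6 must be 0, so n6 = 1.
n6 = n5 XOR z must be 1, so n5 and z differ.
Enumerating the 16 input combinations, 8 give n7 = 0 and 8 give n7 = 1.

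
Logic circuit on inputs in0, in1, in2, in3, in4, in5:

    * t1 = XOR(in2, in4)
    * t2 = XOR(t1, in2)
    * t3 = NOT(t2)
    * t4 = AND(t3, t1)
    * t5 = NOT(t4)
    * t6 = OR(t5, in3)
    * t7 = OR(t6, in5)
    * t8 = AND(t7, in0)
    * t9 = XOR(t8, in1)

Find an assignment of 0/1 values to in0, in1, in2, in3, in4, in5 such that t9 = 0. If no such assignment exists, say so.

t9 = XOR(t8, in1) must be 0, so t8 and in1 are equal.
Check with in0=1 in1=1 in2=1 in3=1 in4=0 in5=1:
t1 = XOR(in2, in4) = XOR(1, 0) = 1
t2 = XOR(t1, in2) = XOR(1, 1) = 0
t3 = NOT(t2) = NOT 0 = 1
t4 = AND(t3, t1) = AND(1, 1) = 1
t5 = NOT(t4) = NOT 1 = 0
t6 = OR(t5, in3) = OR(0, 1) = 1
t7 = OR(t6, in5) = OR(1, 1) = 1
t8 = AND(t7, in0) = AND(1, 1) = 1
t9 = XOR(t8, in1) = XOR(1, 1) = 0
So t9 = 0 as required.

in0=1 in1=1 in2=1 in3=1 in4=0 in5=1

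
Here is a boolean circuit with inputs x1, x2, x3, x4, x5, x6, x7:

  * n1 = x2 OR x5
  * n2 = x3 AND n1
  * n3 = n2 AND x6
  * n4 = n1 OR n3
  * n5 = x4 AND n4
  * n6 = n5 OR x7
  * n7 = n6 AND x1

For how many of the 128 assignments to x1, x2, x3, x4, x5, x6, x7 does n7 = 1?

44

n7 = n6 AND x1 must be 1, so both n6 = 1 and x1 = 1.
n6 = n5 OR x7 must be 1, so at least one of n5, x7 is 1.
Enumerating the 128 input combinations, 44 give n7 = 1 and 84 give n7 = 0.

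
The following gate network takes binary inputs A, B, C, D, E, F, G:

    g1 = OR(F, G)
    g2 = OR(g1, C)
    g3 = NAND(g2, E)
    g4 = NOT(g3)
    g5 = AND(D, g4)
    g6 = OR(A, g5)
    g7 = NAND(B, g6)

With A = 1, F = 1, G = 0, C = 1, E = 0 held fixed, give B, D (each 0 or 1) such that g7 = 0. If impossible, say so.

B=1, D=1

g7 = NAND(B, g6) must be 0, so both B = 1 and g6 = 1.
g6 = OR(A, g5) must be 1, so at least one of A, g5 is 1.
Check with A = 1, F = 1, G = 0, C = 1, E = 0 and B=1, D=1:
g1 = OR(F, G) = OR(1, 0) = 1
g2 = OR(g1, C) = OR(1, 1) = 1
g3 = NAND(g2, E) = NAND(1, 0) = 1
g4 = NOT(g3) = NOT 1 = 0
g5 = AND(D, g4) = AND(1, 0) = 0
g6 = OR(A, g5) = OR(1, 0) = 1
g7 = NAND(B, g6) = NAND(1, 1) = 0
So g7 = 0.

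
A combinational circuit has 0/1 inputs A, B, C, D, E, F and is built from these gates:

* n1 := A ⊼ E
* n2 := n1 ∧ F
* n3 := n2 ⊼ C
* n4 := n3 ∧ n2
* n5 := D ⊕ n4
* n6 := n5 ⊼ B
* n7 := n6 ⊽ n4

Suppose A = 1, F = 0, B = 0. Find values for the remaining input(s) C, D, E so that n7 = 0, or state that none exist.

n7 = n6 ⊽ n4 must be 0, so at least one of n6, n4 is 1.
Check with A = 1, F = 0, B = 0 and C=0, D=0, E=1:
n1 = A ⊼ E = 1 ⊼ 1 = 0
n2 = n1 ∧ F = 0 ∧ 0 = 0
n3 = n2 ⊼ C = 0 ⊼ 0 = 1
n4 = n3 ∧ n2 = 1 ∧ 0 = 0
n5 = D ⊕ n4 = 0 ⊕ 0 = 0
n6 = n5 ⊼ B = 0 ⊼ 0 = 1
n7 = n6 ⊽ n4 = 1 ⊽ 0 = 0
So n7 = 0.

C=0, D=0, E=1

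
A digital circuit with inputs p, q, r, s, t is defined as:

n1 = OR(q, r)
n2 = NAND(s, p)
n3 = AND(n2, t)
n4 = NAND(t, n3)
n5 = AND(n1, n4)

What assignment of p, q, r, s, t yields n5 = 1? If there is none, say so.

p=1, q=0, r=1, s=0, t=0

n5 = AND(n1, n4) must be 1, so both n1 = 1 and n4 = 1.
n1 = OR(q, r) must be 1, so at least one of q, r is 1.
n4 = NAND(t, n3) must be 1, so at least one of t, n3 is 0.
Check with p=1, q=0, r=1, s=0, t=0:
n1 = OR(q, r) = OR(0, 1) = 1
n2 = NAND(s, p) = NAND(0, 1) = 1
n3 = AND(n2, t) = AND(1, 0) = 0
n4 = NAND(t, n3) = NAND(0, 0) = 1
n5 = AND(n1, n4) = AND(1, 1) = 1
So n5 = 1 as required.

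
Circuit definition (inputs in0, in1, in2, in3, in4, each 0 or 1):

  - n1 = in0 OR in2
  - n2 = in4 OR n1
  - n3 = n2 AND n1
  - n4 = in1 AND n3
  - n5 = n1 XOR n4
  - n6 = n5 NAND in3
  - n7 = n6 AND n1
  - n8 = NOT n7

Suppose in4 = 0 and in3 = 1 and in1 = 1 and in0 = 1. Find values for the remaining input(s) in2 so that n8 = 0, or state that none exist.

in2=0

n8 = NOT n7 must be 0, so n7 = 1.
Check with in4 = 0 and in3 = 1 and in1 = 1 and in0 = 1 and in2=0:
n1 = in0 OR in2 = 1 OR 0 = 1
n2 = in4 OR n1 = 0 OR 1 = 1
n3 = n2 AND n1 = 1 AND 1 = 1
n4 = in1 AND n3 = 1 AND 1 = 1
n5 = n1 XOR n4 = 1 XOR 1 = 0
n6 = n5 NAND in3 = 0 NAND 1 = 1
n7 = n6 AND n1 = 1 AND 1 = 1
n8 = NOT n7 = NOT 1 = 0
So n8 = 0.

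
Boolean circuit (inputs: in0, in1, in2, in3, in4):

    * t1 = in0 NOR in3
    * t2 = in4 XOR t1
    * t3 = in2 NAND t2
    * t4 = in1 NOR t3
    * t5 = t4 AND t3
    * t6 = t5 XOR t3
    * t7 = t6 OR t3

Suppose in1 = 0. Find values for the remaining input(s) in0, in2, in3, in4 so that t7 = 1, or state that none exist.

in0=0, in2=0, in3=1, in4=0

t7 = t6 OR t3 must be 1, so at least one of t6, t3 is 1.
Check with in1 = 0 and in0=0, in2=0, in3=1, in4=0:
t1 = in0 NOR in3 = 0 NOR 1 = 0
t2 = in4 XOR t1 = 0 XOR 0 = 0
t3 = in2 NAND t2 = 0 NAND 0 = 1
t4 = in1 NOR t3 = 0 NOR 1 = 0
t5 = t4 AND t3 = 0 AND 1 = 0
t6 = t5 XOR t3 = 0 XOR 1 = 1
t7 = t6 OR t3 = 1 OR 1 = 1
So t7 = 1.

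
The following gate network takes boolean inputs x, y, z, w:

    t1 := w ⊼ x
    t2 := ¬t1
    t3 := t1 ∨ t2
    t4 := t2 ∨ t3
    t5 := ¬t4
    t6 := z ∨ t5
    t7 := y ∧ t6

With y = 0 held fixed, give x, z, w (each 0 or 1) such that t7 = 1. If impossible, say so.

With y = 0 fixed, none of the 8 settings of x, z, w give t7 = 1.
For example, with x=0, z=0, w=1:
t1 = w ⊼ x = 1 ⊼ 0 = 1
t2 = ¬t1 = ¬1 = 0
t3 = t1 ∨ t2 = 1 ∨ 0 = 1
t4 = t2 ∨ t3 = 0 ∨ 1 = 1
t5 = ¬t4 = ¬1 = 0
t6 = z ∨ t5 = 0 ∨ 0 = 0
t7 = y ∧ t6 = 0 ∧ 0 = 0
giving t7 = 0 ≠ 1.

no solution exists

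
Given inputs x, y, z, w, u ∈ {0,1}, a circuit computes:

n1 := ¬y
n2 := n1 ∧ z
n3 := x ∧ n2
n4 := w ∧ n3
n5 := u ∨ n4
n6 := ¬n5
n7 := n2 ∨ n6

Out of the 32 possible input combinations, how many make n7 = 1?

20

n7 = n2 ∨ n6 must be 1, so at least one of n2, n6 is 1.
Enumerating the 32 input combinations, 20 give n7 = 1 and 12 give n7 = 0.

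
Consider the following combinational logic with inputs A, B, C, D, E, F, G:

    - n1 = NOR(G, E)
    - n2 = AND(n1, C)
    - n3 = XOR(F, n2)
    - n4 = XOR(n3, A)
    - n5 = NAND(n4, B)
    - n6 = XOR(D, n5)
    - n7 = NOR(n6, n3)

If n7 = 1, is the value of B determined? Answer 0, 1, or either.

either

Both values of B occur among assignments with n7 = 1:
  B=0: A=0, B=0, C=0, D=1, E=0, F=0, G=0
  B=1: A=0, B=1, C=0, D=1, E=0, F=0, G=0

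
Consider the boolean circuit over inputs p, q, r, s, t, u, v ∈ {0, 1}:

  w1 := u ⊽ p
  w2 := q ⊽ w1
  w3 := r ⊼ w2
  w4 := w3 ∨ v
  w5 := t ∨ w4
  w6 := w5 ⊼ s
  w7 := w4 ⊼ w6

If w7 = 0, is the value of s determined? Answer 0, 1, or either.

w7 = w4 ⊼ w6 must be 0, so both w4 = 1 and w6 = 1.
w4 = w3 ∨ v must be 1, so at least one of w3, v is 1.
w6 = w5 ⊼ s must be 1, so at least one of w5, s is 0.
Every assignment with w7 = 0 has s = 0; there are 58 such assignment(s).

0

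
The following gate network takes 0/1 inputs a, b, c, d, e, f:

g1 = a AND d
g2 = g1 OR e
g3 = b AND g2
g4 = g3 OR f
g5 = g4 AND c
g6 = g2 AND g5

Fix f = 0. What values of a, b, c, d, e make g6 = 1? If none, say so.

a=1 b=1 c=1 d=1 e=1

Check with f = 0 and a=1, b=1, c=1, d=1, e=1:
g1 = a AND d = 1 AND 1 = 1
g2 = g1 OR e = 1 OR 1 = 1
g3 = b AND g2 = 1 AND 1 = 1
g4 = g3 OR f = 1 OR 0 = 1
g5 = g4 AND c = 1 AND 1 = 1
g6 = g2 AND g5 = 1 AND 1 = 1
So g6 = 1.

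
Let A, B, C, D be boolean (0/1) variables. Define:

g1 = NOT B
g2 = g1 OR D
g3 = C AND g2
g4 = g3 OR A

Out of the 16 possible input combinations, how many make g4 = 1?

11

g4 = g3 OR A must be 1, so at least one of g3, A is 1.
Enumerating the 16 input combinations, 11 give g4 = 1 and 5 give g4 = 0.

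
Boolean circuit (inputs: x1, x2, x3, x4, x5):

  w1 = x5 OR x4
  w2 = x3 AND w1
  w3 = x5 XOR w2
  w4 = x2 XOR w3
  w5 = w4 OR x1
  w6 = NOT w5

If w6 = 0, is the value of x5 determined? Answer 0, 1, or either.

Both values of x5 occur among assignments with w6 = 0:
  x5=0: x1=0, x2=0, x3=1, x4=1, x5=0
  x5=1: x1=0, x2=0, x3=0, x4=0, x5=1

either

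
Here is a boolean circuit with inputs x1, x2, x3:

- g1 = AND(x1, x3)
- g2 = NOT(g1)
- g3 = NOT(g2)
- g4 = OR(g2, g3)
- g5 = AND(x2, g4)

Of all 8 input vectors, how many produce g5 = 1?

g5 = AND(x2, g4) must be 1, so both x2 = 1 and g4 = 1.
Satisfying assignments:
  x1=0, x2=1, x3=0
  x1=0, x2=1, x3=1
  x1=1, x2=1, x3=0
  x1=1, x2=1, x3=1

4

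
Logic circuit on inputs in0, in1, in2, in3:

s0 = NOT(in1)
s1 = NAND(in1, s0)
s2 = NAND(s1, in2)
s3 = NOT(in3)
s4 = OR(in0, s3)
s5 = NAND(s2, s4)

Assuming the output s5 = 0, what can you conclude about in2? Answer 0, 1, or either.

0

s5 = NAND(s2, s4) must be 0, so both s2 = 1 and s4 = 1.
Every assignment with s5 = 0 has in2 = 0; there are 6 such assignment(s).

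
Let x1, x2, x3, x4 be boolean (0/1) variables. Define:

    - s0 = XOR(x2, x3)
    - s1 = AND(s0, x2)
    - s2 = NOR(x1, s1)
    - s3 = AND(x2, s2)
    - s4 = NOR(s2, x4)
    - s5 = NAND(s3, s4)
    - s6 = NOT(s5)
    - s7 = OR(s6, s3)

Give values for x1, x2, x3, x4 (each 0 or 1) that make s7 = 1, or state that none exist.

s7 = OR(s6, s3) must be 1, so at least one of s6, s3 is 1.
Check with x1=0 x2=1 x3=1 x4=1:
s0 = XOR(x2, x3) = XOR(1, 1) = 0
s1 = AND(s0, x2) = AND(0, 1) = 0
s2 = NOR(x1, s1) = NOR(0, 0) = 1
s3 = AND(x2, s2) = AND(1, 1) = 1
s4 = NOR(s2, x4) = NOR(1, 1) = 0
s5 = NAND(s3, s4) = NAND(1, 0) = 1
s6 = NOT(s5) = NOT 1 = 0
s7 = OR(s6, s3) = OR(0, 1) = 1
So s7 = 1 as required.

x1=0 x2=1 x3=1 x4=1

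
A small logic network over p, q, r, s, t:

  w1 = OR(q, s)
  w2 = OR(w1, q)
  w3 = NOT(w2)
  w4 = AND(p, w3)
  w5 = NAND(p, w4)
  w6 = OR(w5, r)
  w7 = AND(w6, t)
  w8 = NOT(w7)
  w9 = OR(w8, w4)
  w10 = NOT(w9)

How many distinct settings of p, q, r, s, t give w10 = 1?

w10 = NOT(w9) must be 1, so w9 = 0.
Enumerating the 32 input combinations, 14 give w10 = 1 and 18 give w10 = 0.

14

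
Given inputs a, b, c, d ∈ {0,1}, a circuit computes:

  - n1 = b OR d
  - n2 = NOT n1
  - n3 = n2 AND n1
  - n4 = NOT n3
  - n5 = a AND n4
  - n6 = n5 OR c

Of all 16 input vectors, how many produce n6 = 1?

n6 = n5 OR c must be 1, so at least one of n5, c is 1.
Enumerating the 16 input combinations, 12 give n6 = 1 and 4 give n6 = 0.

12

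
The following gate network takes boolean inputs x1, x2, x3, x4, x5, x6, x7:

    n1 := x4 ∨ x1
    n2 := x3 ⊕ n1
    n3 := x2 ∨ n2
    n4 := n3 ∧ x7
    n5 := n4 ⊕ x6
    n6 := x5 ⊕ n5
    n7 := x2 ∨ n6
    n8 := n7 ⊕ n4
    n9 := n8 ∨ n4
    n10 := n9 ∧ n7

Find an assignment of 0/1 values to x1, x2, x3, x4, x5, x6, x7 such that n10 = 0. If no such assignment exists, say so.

Check with x1=0 x2=0 x3=1 x4=0 x5=1 x6=0 x7=1:
n1 = x4 ∨ x1 = 0 ∨ 0 = 0
n2 = x3 ⊕ n1 = 1 ⊕ 0 = 1
n3 = x2 ∨ n2 = 0 ∨ 1 = 1
n4 = n3 ∧ x7 = 1 ∧ 1 = 1
n5 = n4 ⊕ x6 = 1 ⊕ 0 = 1
n6 = x5 ⊕ n5 = 1 ⊕ 1 = 0
n7 = x2 ∨ n6 = 0 ∨ 0 = 0
n8 = n7 ⊕ n4 = 0 ⊕ 1 = 1
n9 = n8 ∨ n4 = 1 ∨ 1 = 1
n10 = n9 ∧ n7 = 1 ∧ 0 = 0
So n10 = 0 as required.

x1=0 x2=0 x3=1 x4=0 x5=1 x6=0 x7=1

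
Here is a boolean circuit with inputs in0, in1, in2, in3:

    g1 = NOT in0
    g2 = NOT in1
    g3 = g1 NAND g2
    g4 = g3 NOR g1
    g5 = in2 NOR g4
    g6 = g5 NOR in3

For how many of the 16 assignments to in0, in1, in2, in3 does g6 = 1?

g6 = g5 NOR in3 must be 1, so both g5 = 0 and in3 = 0.
g5 = in2 NOR g4 must be 0, so at least one of in2, g4 is 1.
Satisfying assignments:
  in0=0, in1=0, in2=1, in3=0
  in0=0, in1=1, in2=1, in3=0
  in0=1, in1=0, in2=1, in3=0
  in0=1, in1=1, in2=1, in3=0

4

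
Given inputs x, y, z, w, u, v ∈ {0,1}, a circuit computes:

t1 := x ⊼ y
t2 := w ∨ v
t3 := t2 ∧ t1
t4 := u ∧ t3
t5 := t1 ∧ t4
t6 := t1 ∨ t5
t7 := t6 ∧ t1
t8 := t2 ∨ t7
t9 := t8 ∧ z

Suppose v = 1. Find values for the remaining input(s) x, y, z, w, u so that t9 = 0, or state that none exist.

t9 = t8 ∧ z must be 0, so at least one of t8, z is 0.
Check with v = 1 and x=1, y=1, z=0, w=1, u=0:
t1 = x ⊼ y = 1 ⊼ 1 = 0
t2 = w ∨ v = 1 ∨ 1 = 1
t3 = t2 ∧ t1 = 1 ∧ 0 = 0
t4 = u ∧ t3 = 0 ∧ 0 = 0
t5 = t1 ∧ t4 = 0 ∧ 0 = 0
t6 = t1 ∨ t5 = 0 ∨ 0 = 0
t7 = t6 ∧ t1 = 0 ∧ 0 = 0
t8 = t2 ∨ t7 = 1 ∨ 0 = 1
t9 = t8 ∧ z = 1 ∧ 0 = 0
So t9 = 0.

x=1, y=1, z=0, w=1, u=0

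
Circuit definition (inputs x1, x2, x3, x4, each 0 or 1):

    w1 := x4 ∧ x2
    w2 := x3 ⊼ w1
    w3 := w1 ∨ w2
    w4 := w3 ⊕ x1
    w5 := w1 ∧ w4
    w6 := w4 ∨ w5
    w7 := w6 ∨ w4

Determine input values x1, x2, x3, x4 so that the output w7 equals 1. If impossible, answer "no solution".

x1=0, x2=0, x3=1, x4=0

w7 = w6 ∨ w4 must be 1, so at least one of w6, w4 is 1.
Check with x1=0, x2=0, x3=1, x4=0:
w1 = x4 ∧ x2 = 0 ∧ 0 = 0
w2 = x3 ⊼ w1 = 1 ⊼ 0 = 1
w3 = w1 ∨ w2 = 0 ∨ 1 = 1
w4 = w3 ⊕ x1 = 1 ⊕ 0 = 1
w5 = w1 ∧ w4 = 0 ∧ 1 = 0
w6 = w4 ∨ w5 = 1 ∨ 0 = 1
w7 = w6 ∨ w4 = 1 ∨ 1 = 1
So w7 = 1 as required.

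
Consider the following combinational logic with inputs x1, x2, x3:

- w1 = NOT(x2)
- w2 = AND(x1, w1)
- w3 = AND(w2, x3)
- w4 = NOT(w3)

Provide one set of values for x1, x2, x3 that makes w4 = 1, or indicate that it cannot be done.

x1=0, x2=1, x3=1

Check with x1=0, x2=1, x3=1:
w1 = NOT(x2) = NOT 1 = 0
w2 = AND(x1, w1) = AND(0, 0) = 0
w3 = AND(w2, x3) = AND(0, 1) = 0
w4 = NOT(w3) = NOT 0 = 1
So w4 = 1 as required.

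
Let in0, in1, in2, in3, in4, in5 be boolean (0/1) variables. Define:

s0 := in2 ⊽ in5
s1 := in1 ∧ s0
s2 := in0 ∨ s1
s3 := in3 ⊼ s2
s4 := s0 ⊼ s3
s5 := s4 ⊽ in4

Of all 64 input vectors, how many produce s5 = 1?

5

s5 = s4 ⊽ in4 must be 1, so both s4 = 0 and in4 = 0.
s4 = s0 ⊼ s3 must be 0, so both s0 = 1 and s3 = 1.
Satisfying assignments:
  in0=0, in1=0, in2=0, in3=0, in4=0, in5=0
  in0=0, in1=0, in2=0, in3=1, in4=0, in5=0
  in0=0, in1=1, in2=0, in3=0, in4=0, in5=0
  in0=1, in1=0, in2=0, in3=0, in4=0, in5=0
  in0=1, in1=1, in2=0, in3=0, in4=0, in5=0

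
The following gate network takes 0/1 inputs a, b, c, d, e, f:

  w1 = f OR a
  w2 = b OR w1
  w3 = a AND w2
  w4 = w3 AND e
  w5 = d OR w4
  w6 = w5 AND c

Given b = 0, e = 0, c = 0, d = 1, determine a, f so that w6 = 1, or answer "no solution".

With b = 0, e = 0, c = 0, d = 1 fixed, none of the 4 settings of a, f give w6 = 1.
For example, with a=1, f=0:
w1 = f OR a = 0 OR 1 = 1
w2 = b OR w1 = 0 OR 1 = 1
w3 = a AND w2 = 1 AND 1 = 1
w4 = w3 AND e = 1 AND 0 = 0
w5 = d OR w4 = 1 OR 0 = 1
w6 = w5 AND c = 1 AND 0 = 0
giving w6 = 0 ≠ 1.

no solution exists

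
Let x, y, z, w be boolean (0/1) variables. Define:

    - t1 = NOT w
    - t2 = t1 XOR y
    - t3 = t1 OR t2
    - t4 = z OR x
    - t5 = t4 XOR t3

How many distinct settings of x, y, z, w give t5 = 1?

6

t5 = t4 XOR t3 must be 1, so t4 and t3 differ.
Enumerating the 16 input combinations, 6 give t5 = 1 and 10 give t5 = 0.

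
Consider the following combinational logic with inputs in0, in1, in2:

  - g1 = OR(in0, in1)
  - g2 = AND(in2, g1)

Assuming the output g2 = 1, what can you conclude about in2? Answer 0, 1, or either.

g2 = AND(in2, g1) must be 1, so both in2 = 1 and g1 = 1.
g1 = OR(in0, in1) must be 1, so at least one of in0, in1 is 1.
Every assignment with g2 = 1 has in2 = 1; there are 3 such assignment(s).
  in0=0, in1=1, in2=1
  in0=1, in1=0, in2=1
  in0=1, in1=1, in2=1

1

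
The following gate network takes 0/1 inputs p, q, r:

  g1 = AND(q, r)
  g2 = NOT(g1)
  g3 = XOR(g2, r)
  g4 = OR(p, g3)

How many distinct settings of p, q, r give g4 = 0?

1

g4 = OR(p, g3) must be 0, so both p = 0 and g3 = 0.
g3 = XOR(g2, r) must be 0, so g2 and r are equal.
Enumerating the 8 input combinations, 1 give g4 = 0 and 7 give g4 = 1.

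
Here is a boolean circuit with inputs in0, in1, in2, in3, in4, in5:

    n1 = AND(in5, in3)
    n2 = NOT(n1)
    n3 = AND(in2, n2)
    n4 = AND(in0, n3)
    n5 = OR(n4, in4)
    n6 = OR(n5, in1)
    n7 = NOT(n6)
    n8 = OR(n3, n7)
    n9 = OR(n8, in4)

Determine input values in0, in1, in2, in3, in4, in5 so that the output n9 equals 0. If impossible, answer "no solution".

in0=1 in1=1 in2=0 in3=1 in4=0 in5=0

n9 = OR(n8, in4) must be 0, so both n8 = 0 and in4 = 0.
Check with in0=1 in1=1 in2=0 in3=1 in4=0 in5=0:
n1 = AND(in5, in3) = AND(0, 1) = 0
n2 = NOT(n1) = NOT 0 = 1
n3 = AND(in2, n2) = AND(0, 1) = 0
n4 = AND(in0, n3) = AND(1, 0) = 0
n5 = OR(n4, in4) = OR(0, 0) = 0
n6 = OR(n5, in1) = OR(0, 1) = 1
n7 = NOT(n6) = NOT 1 = 0
n8 = OR(n3, n7) = OR(0, 0) = 0
n9 = OR(n8, in4) = OR(0, 0) = 0
So n9 = 0 as required.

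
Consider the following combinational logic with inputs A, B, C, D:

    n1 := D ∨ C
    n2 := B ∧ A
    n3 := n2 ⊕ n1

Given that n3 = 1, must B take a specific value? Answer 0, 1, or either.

either

Both values of B occur among assignments with n3 = 1:
  B=0: A=0, B=0, C=0, D=1
  B=1: A=0, B=1, C=0, D=1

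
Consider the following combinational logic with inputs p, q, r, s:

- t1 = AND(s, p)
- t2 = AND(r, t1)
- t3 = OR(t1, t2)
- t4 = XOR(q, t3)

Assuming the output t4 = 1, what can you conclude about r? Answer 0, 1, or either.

Both values of r occur among assignments with t4 = 1:
  r=0: p=0, q=1, r=0, s=0
  r=1: p=0, q=1, r=1, s=0

either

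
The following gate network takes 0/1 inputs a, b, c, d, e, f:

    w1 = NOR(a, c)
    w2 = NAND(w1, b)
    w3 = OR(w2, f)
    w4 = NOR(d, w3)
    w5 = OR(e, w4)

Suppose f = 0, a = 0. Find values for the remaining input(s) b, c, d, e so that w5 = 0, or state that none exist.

Check with f = 0, a = 0 and b=1, c=0, d=1, e=0:
w1 = NOR(a, c) = NOR(0, 0) = 1
w2 = NAND(w1, b) = NAND(1, 1) = 0
w3 = OR(w2, f) = OR(0, 0) = 0
w4 = NOR(d, w3) = NOR(1, 0) = 0
w5 = OR(e, w4) = OR(0, 0) = 0
So w5 = 0.

b=1, c=0, d=1, e=0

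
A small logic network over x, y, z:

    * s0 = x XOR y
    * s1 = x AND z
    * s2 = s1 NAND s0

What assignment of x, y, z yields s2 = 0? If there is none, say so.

Check with x=1, y=0, z=1:
s0 = x XOR y = 1 XOR 0 = 1
s1 = x AND z = 1 AND 1 = 1
s2 = s1 NAND s0 = 1 NAND 1 = 0
So s2 = 0 as required.

x=1, y=0, z=1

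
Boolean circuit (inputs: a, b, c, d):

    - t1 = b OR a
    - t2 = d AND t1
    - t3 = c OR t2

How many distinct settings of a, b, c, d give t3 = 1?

t3 = c OR t2 must be 1, so at least one of c, t2 is 1.
Enumerating the 16 input combinations, 11 give t3 = 1 and 5 give t3 = 0.

11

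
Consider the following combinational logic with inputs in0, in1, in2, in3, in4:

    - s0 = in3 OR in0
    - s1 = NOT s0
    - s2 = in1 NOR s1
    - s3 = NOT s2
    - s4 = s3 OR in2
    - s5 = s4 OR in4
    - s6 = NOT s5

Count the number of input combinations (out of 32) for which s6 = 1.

3

s6 = NOT s5 must be 1, so s5 = 0.
Enumerating the 32 input combinations, 3 give s6 = 1 and 29 give s6 = 0.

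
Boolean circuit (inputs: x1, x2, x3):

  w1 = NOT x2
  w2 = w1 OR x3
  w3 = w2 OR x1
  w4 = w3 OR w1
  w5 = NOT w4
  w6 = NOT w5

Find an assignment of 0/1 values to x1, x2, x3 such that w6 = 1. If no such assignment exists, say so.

x1=1, x2=1, x3=0

Check with x1=1, x2=1, x3=0:
w1 = NOT x2 = NOT 1 = 0
w2 = w1 OR x3 = 0 OR 0 = 0
w3 = w2 OR x1 = 0 OR 1 = 1
w4 = w3 OR w1 = 1 OR 0 = 1
w5 = NOT w4 = NOT 1 = 0
w6 = NOT w5 = NOT 0 = 1
So w6 = 1 as required.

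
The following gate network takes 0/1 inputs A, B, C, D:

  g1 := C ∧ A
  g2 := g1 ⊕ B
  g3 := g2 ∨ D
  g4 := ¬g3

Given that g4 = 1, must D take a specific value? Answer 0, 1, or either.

g4 = ¬g3 must be 1, so g3 = 0.
g3 = g2 ∨ D must be 0, so both g2 = 0 and D = 0.
g2 = g1 ⊕ B must be 0, so g1 and B are equal.
Every assignment with g4 = 1 has D = 0; there are 4 such assignment(s).
  A=0, B=0, C=0, D=0
  A=0, B=0, C=1, D=0
  A=1, B=0, C=0, D=0
  A=1, B=1, C=1, D=0

0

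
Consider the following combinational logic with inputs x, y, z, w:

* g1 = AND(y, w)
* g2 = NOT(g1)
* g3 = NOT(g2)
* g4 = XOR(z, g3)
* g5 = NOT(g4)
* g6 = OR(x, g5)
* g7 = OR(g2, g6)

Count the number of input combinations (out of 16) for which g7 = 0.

1

g7 = OR(g2, g6) must be 0, so both g2 = 0 and g6 = 0.
g2 = NOT(g1) must be 0, so g1 = 1.
Satisfying assignments:
  x=0, y=1, z=0, w=1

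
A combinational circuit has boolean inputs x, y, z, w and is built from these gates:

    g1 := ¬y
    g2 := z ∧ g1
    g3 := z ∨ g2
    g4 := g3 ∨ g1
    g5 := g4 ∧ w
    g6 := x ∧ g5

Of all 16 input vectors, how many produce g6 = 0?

13

g6 = x ∧ g5 must be 0, so at least one of x, g5 is 0.
Enumerating the 16 input combinations, 13 give g6 = 0 and 3 give g6 = 1.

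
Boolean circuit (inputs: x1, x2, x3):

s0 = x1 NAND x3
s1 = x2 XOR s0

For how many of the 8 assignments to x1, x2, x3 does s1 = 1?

4

s1 = x2 XOR s0 must be 1, so x2 and s0 differ.
Satisfying assignments:
  x1=0, x2=0, x3=0
  x1=0, x2=0, x3=1
  x1=1, x2=0, x3=0
  x1=1, x2=1, x3=1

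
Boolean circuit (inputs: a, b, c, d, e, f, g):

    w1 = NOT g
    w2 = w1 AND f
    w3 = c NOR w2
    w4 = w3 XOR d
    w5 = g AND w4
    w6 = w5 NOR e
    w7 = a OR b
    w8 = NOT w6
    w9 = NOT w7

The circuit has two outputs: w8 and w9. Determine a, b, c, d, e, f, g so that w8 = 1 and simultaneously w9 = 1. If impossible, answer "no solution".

a=0 b=0 c=1 d=1 e=1 f=1 g=1

Check with a=0 b=0 c=1 d=1 e=1 f=1 g=1:
w1 = NOT g = NOT 1 = 0
w2 = w1 AND f = 0 AND 1 = 0
w3 = c NOR w2 = 1 NOR 0 = 0
w4 = w3 XOR d = 0 XOR 1 = 1
w5 = g AND w4 = 1 AND 1 = 1
w6 = w5 NOR e = 1 NOR 1 = 0
w7 = a OR b = 0 OR 0 = 0
w8 = NOT w6 = NOT 0 = 1
w9 = NOT w7 = NOT 0 = 1
So w8 = 1 and w9 = 1.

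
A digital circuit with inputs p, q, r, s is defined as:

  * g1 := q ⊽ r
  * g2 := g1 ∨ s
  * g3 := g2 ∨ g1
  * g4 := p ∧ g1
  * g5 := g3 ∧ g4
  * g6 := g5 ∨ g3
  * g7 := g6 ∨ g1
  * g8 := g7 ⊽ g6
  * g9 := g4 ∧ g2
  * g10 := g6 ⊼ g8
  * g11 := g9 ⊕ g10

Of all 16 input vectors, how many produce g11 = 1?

g11 = g9 ⊕ g10 must be 1, so g9 and g10 differ.
Enumerating the 16 input combinations, 14 give g11 = 1 and 2 give g11 = 0.

14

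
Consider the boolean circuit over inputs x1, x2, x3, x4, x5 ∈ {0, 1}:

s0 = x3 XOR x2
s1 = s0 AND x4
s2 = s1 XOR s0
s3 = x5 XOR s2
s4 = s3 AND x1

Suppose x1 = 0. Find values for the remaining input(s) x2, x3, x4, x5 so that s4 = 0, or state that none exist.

s4 = s3 AND x1 must be 0, so at least one of s3, x1 is 0.
Check with x1 = 0 and x2=0, x3=0, x4=1, x5=0:
s0 = x3 XOR x2 = 0 XOR 0 = 0
s1 = s0 AND x4 = 0 AND 1 = 0
s2 = s1 XOR s0 = 0 XOR 0 = 0
s3 = x5 XOR s2 = 0 XOR 0 = 0
s4 = s3 AND x1 = 0 AND 0 = 0
So s4 = 0.

x2=0, x3=0, x4=1, x5=0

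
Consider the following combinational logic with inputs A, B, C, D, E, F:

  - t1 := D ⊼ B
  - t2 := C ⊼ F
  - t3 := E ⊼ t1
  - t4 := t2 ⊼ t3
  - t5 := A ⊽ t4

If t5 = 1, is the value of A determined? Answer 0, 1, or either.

t5 = A ⊽ t4 must be 1, so both A = 0 and t4 = 0.
Every assignment with t5 = 1 has A = 0; there are 15 such assignment(s).

0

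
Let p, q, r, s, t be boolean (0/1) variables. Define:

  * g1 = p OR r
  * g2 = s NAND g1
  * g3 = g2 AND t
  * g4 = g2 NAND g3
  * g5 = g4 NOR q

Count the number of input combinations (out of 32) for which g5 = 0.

g5 = g4 NOR q must be 0, so at least one of g4, q is 1.
Enumerating the 32 input combinations, 27 give g5 = 0 and 5 give g5 = 1.

27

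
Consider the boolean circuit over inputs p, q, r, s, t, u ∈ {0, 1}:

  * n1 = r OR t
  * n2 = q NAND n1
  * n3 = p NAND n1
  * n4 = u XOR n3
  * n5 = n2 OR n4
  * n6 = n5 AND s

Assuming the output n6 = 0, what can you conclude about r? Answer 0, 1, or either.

either

Both values of r occur among assignments with n6 = 0:
  r=0: p=0, q=0, r=0, s=0, t=0, u=0
  r=1: p=0, q=0, r=1, s=0, t=0, u=0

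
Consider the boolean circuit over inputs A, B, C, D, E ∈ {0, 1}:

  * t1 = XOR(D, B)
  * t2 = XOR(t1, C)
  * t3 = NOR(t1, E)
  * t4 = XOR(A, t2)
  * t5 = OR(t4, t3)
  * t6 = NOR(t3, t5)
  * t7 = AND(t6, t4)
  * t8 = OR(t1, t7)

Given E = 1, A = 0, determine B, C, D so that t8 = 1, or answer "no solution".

Check with E = 1, A = 0 and B=1, C=1, D=0:
t1 = XOR(D, B) = XOR(0, 1) = 1
t2 = XOR(t1, C) = XOR(1, 1) = 0
t3 = NOR(t1, E) = NOR(1, 1) = 0
t4 = XOR(A, t2) = XOR(0, 0) = 0
t5 = OR(t4, t3) = OR(0, 0) = 0
t6 = NOR(t3, t5) = NOR(0, 0) = 1
t7 = AND(t6, t4) = AND(1, 0) = 0
t8 = OR(t1, t7) = OR(1, 0) = 1
So t8 = 1.

B=1 C=1 D=0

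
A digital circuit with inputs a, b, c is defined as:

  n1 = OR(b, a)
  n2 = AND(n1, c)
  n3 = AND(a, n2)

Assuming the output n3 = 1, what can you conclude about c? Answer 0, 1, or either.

n3 = AND(a, n2) must be 1, so both a = 1 and n2 = 1.
Every assignment with n3 = 1 has c = 1; there are 2 such assignment(s).
  a=1, b=0, c=1
  a=1, b=1, c=1

1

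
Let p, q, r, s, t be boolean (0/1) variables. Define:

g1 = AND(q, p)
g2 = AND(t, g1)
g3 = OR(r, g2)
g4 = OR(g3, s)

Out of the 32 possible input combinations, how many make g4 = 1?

25

g4 = OR(g3, s) must be 1, so at least one of g3, s is 1.
Enumerating the 32 input combinations, 25 give g4 = 1 and 7 give g4 = 0.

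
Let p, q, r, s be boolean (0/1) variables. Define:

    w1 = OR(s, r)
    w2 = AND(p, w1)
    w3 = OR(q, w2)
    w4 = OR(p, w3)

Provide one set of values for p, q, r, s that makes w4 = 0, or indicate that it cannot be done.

w4 = OR(p, w3) must be 0, so both p = 0 and w3 = 0.
w3 = OR(q, w2) must be 0, so both q = 0 and w2 = 0.
w2 = AND(p, w1) must be 0, so at least one of p, w1 is 0.
Check with p=0, q=0, r=1, s=0:
w1 = OR(s, r) = OR(0, 1) = 1
w2 = AND(p, w1) = AND(0, 1) = 0
w3 = OR(q, w2) = OR(0, 0) = 0
w4 = OR(p, w3) = OR(0, 0) = 0
So w4 = 0 as required.

p=0, q=0, r=1, s=0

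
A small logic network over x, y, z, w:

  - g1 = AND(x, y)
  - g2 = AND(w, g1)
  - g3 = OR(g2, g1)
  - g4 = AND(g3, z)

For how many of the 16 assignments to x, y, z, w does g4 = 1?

g4 = AND(g3, z) must be 1, so both g3 = 1 and z = 1.
g3 = OR(g2, g1) must be 1, so at least one of g2, g1 is 1.
Satisfying assignments:
  x=1, y=1, z=1, w=0
  x=1, y=1, z=1, w=1

2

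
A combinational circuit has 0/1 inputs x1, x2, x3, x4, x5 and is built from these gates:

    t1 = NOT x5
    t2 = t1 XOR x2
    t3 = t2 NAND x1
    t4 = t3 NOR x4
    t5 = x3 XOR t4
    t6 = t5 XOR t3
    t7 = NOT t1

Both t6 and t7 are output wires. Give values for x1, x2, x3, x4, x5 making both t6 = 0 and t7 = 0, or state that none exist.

Check with x1=1 x2=1 x3=1 x4=1 x5=0:
t1 = NOT x5 = NOT 0 = 1
t2 = t1 XOR x2 = 1 XOR 1 = 0
t3 = t2 NAND x1 = 0 NAND 1 = 1
t4 = t3 NOR x4 = 1 NOR 1 = 0
t5 = x3 XOR t4 = 1 XOR 0 = 1
t6 = t5 XOR t3 = 1 XOR 1 = 0
t7 = NOT t1 = NOT 1 = 0
So t6 = 0 and t7 = 0.

x1=1 x2=1 x3=1 x4=1 x5=0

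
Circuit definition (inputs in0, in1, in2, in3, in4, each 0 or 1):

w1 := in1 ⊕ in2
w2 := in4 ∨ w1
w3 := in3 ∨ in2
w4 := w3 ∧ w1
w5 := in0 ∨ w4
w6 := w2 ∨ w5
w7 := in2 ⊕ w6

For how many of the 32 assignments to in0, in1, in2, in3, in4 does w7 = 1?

w7 = in2 ⊕ w6 must be 1, so in2 and w6 differ.
Enumerating the 32 input combinations, 16 give w7 = 1 and 16 give w7 = 0.

16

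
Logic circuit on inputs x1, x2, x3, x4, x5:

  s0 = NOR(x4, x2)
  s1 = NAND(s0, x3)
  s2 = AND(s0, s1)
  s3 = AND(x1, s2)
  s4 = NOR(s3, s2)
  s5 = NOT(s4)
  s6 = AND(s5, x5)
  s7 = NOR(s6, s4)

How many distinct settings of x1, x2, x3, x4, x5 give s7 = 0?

30

s7 = NOR(s6, s4) must be 0, so at least one of s6, s4 is 1.
Enumerating the 32 input combinations, 30 give s7 = 0 and 2 give s7 = 1.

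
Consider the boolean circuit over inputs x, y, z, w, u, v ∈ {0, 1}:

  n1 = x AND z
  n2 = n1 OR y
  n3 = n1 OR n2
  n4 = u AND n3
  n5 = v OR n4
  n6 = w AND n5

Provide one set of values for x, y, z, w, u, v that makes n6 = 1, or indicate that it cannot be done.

x=1, y=0, z=1, w=1, u=0, v=1

Check with x=1, y=0, z=1, w=1, u=0, v=1:
n1 = x AND z = 1 AND 1 = 1
n2 = n1 OR y = 1 OR 0 = 1
n3 = n1 OR n2 = 1 OR 1 = 1
n4 = u AND n3 = 0 AND 1 = 0
n5 = v OR n4 = 1 OR 0 = 1
n6 = w AND n5 = 1 AND 1 = 1
So n6 = 1 as required.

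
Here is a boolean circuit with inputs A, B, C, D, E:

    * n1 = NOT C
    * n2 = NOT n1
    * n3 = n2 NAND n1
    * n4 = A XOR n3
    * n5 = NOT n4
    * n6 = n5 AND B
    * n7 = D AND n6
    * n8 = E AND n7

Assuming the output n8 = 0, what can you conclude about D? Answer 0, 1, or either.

either

Both values of D occur among assignments with n8 = 0:
  D=0: A=0, B=0, C=0, D=0, E=0
  D=1: A=0, B=0, C=0, D=1, E=0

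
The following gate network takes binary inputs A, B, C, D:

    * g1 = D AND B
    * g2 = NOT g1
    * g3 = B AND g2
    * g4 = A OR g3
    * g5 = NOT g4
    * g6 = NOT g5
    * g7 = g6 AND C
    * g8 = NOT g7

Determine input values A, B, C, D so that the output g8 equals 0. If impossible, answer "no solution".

g8 = NOT g7 must be 0, so g7 = 1.
g7 = g6 AND C must be 1, so both g6 = 1 and C = 1.
g6 = NOT g5 must be 1, so g5 = 0.
Check with A=0, B=1, C=1, D=0:
g1 = D AND B = 0 AND 1 = 0
g2 = NOT g1 = NOT 0 = 1
g3 = B AND g2 = 1 AND 1 = 1
g4 = A OR g3 = 0 OR 1 = 1
g5 = NOT g4 = NOT 1 = 0
g6 = NOT g5 = NOT 0 = 1
g7 = g6 AND C = 1 AND 1 = 1
g8 = NOT g7 = NOT 1 = 0
So g8 = 0 as required.

A=0, B=1, C=1, D=0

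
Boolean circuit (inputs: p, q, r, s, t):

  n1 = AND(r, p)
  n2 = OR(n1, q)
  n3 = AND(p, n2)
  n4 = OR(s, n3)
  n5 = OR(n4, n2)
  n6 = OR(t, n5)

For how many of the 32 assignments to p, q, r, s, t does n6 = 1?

29

n6 = OR(t, n5) must be 1, so at least one of t, n5 is 1.
Enumerating the 32 input combinations, 29 give n6 = 1 and 3 give n6 = 0.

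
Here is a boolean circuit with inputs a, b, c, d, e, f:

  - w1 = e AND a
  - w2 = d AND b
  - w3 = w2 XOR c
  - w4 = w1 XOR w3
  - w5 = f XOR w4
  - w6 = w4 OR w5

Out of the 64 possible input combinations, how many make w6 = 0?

w6 = w4 OR w5 must be 0, so both w4 = 0 and w5 = 0.
w4 = w1 XOR w3 must be 0, so w1 and w3 are equal.
Enumerating the 64 input combinations, 16 give w6 = 0 and 48 give w6 = 1.

16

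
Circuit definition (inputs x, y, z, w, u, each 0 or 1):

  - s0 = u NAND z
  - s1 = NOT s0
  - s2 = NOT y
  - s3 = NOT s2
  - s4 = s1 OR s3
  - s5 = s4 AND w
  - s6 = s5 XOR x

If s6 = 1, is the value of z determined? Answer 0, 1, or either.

Both values of z occur among assignments with s6 = 1:
  z=0: x=0, y=1, z=0, w=1, u=0
  z=1: x=0, y=0, z=1, w=1, u=1

either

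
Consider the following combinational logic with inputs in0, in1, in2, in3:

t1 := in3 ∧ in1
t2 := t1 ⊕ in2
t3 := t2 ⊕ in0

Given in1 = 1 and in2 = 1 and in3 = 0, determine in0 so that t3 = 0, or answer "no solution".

t3 = t2 ⊕ in0 must be 0, so t2 and in0 are equal.
Check with in1 = 1 and in2 = 1 and in3 = 0 and in0=1:
t1 = in3 ∧ in1 = 0 ∧ 1 = 0
t2 = t1 ⊕ in2 = 0 ⊕ 1 = 1
t3 = t2 ⊕ in0 = 1 ⊕ 1 = 0
So t3 = 0.

in0=1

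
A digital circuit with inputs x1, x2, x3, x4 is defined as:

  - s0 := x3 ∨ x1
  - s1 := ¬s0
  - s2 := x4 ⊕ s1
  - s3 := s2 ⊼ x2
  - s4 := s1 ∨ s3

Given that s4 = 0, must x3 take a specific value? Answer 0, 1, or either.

either

Both values of x3 occur among assignments with s4 = 0:
  x3=0: x1=1, x2=1, x3=0, x4=1
  x3=1: x1=0, x2=1, x3=1, x4=1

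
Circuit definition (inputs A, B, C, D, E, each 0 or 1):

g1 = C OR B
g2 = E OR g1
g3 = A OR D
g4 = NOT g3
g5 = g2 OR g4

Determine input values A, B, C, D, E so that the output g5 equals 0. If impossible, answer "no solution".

A=1, B=0, C=0, D=1, E=0

g5 = g2 OR g4 must be 0, so both g2 = 0 and g4 = 0.
Check with A=1, B=0, C=0, D=1, E=0:
g1 = C OR B = 0 OR 0 = 0
g2 = E OR g1 = 0 OR 0 = 0
g3 = A OR D = 1 OR 1 = 1
g4 = NOT g3 = NOT 1 = 0
g5 = g2 OR g4 = 0 OR 0 = 0
So g5 = 0 as required.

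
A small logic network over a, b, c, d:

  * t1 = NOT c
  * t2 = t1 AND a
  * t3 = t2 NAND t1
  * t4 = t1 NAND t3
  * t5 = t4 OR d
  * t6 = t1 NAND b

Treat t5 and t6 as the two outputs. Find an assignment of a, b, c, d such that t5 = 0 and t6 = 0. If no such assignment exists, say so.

Check with a=0 b=1 c=0 d=0:
t1 = NOT c = NOT 0 = 1
t2 = t1 AND a = 1 AND 0 = 0
t3 = t2 NAND t1 = 0 NAND 1 = 1
t4 = t1 NAND t3 = 1 NAND 1 = 0
t5 = t4 OR d = 0 OR 0 = 0
t6 = t1 NAND b = 1 NAND 1 = 0
So t5 = 0 and t6 = 0.

a=0 b=1 c=0 d=0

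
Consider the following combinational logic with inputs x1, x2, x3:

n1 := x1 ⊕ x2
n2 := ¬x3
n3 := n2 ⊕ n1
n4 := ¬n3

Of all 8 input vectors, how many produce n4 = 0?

n4 = ¬n3 must be 0, so n3 = 1.
n3 = n2 ⊕ n1 must be 1, so n2 and n1 differ.
Satisfying assignments:
  x1=0, x2=0, x3=0
  x1=0, x2=1, x3=1
  x1=1, x2=0, x3=1
  x1=1, x2=1, x3=0

4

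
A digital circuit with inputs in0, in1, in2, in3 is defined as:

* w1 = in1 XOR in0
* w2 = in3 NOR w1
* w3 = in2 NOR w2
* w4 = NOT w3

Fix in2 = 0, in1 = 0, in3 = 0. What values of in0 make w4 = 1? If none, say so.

w4 = NOT w3 must be 1, so w3 = 0.
Check with in2 = 0, in1 = 0, in3 = 0 and in0=0:
w1 = in1 XOR in0 = 0 XOR 0 = 0
w2 = in3 NOR w1 = 0 NOR 0 = 1
w3 = in2 NOR w2 = 0 NOR 1 = 0
w4 = NOT w3 = NOT 0 = 1
So w4 = 1.

in0=0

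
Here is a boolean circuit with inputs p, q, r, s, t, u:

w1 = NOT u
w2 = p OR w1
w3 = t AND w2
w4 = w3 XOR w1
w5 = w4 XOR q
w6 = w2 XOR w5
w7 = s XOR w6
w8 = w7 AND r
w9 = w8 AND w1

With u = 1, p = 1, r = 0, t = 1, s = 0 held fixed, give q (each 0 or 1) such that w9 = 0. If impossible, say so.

q=0

Check with u = 1, p = 1, r = 0, t = 1, s = 0 and q=0:
w1 = NOT u = NOT 1 = 0
w2 = p OR w1 = 1 OR 0 = 1
w3 = t AND w2 = 1 AND 1 = 1
w4 = w3 XOR w1 = 1 XOR 0 = 1
w5 = w4 XOR q = 1 XOR 0 = 1
w6 = w2 XOR w5 = 1 XOR 1 = 0
w7 = s XOR w6 = 0 XOR 0 = 0
w8 = w7 AND r = 0 AND 0 = 0
w9 = w8 AND w1 = 0 AND 0 = 0
So w9 = 0.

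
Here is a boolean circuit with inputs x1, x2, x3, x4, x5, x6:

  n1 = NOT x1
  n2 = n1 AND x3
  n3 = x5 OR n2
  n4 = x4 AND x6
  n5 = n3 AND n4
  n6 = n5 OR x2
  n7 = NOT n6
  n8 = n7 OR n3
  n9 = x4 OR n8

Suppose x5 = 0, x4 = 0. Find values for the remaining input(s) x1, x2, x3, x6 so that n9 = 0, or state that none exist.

n9 = x4 OR n8 must be 0, so both x4 = 0 and n8 = 0.
Check with x5 = 0, x4 = 0 and x1=1, x2=1, x3=1, x6=0:
n1 = NOT x1 = NOT 1 = 0
n2 = n1 AND x3 = 0 AND 1 = 0
n3 = x5 OR n2 = 0 OR 0 = 0
n4 = x4 AND x6 = 0 AND 0 = 0
n5 = n3 AND n4 = 0 AND 0 = 0
n6 = n5 OR x2 = 0 OR 1 = 1
n7 = NOT n6 = NOT 1 = 0
n8 = n7 OR n3 = 0 OR 0 = 0
n9 = x4 OR n8 = 0 OR 0 = 0
So n9 = 0.

x1=1 x2=1 x3=1 x6=0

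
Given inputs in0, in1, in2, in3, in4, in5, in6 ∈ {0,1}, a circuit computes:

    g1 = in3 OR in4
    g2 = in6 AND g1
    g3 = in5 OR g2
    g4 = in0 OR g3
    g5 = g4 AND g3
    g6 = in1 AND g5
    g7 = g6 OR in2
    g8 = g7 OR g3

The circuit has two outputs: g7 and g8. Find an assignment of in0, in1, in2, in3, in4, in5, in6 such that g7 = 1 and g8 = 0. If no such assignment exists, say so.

no solution exists

Across all 128 input combinations, none give both g7 = 1 and g8 = 0.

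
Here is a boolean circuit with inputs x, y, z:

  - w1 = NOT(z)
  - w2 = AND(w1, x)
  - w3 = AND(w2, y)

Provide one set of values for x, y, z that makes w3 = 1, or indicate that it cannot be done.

Check with x=1, y=1, z=0:
w1 = NOT(z) = NOT 0 = 1
w2 = AND(w1, x) = AND(1, 1) = 1
w3 = AND(w2, y) = AND(1, 1) = 1
So w3 = 1 as required.

x=1, y=1, z=0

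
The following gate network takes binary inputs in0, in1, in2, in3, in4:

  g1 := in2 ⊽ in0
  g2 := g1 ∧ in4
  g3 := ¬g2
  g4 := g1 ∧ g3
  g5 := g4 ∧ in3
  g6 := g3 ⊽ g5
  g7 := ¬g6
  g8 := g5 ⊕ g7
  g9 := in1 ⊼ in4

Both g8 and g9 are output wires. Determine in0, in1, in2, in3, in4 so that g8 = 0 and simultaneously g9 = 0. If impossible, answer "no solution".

in0=0, in1=1, in2=0, in3=0, in4=1

Check with in0=0, in1=1, in2=0, in3=0, in4=1:
g1 = in2 ⊽ in0 = 0 ⊽ 0 = 1
g2 = g1 ∧ in4 = 1 ∧ 1 = 1
g3 = ¬g2 = ¬1 = 0
g4 = g1 ∧ g3 = 1 ∧ 0 = 0
g5 = g4 ∧ in3 = 0 ∧ 0 = 0
g6 = g3 ⊽ g5 = 0 ⊽ 0 = 1
g7 = ¬g6 = ¬1 = 0
g8 = g5 ⊕ g7 = 0 ⊕ 0 = 0
g9 = in1 ⊼ in4 = 1 ⊼ 1 = 0
So g8 = 0 and g9 = 0.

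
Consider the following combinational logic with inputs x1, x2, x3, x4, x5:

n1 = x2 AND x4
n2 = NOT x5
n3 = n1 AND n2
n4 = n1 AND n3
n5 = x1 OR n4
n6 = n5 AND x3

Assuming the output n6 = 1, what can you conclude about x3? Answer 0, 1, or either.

1

n6 = n5 AND x3 must be 1, so both n5 = 1 and x3 = 1.
Every assignment with n6 = 1 has x3 = 1; there are 9 such assignment(s).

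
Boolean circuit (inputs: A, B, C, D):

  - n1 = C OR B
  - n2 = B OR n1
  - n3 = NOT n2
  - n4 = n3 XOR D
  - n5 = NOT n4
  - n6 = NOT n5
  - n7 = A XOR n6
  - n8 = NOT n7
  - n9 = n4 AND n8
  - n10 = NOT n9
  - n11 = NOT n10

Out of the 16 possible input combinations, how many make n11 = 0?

12

n11 = NOT n10 must be 0, so n10 = 1.
n10 = NOT n9 must be 1, so n9 = 0.
n9 = n4 AND n8 must be 0, so at least one of n4, n8 is 0.
Enumerating the 16 input combinations, 12 give n11 = 0 and 4 give n11 = 1.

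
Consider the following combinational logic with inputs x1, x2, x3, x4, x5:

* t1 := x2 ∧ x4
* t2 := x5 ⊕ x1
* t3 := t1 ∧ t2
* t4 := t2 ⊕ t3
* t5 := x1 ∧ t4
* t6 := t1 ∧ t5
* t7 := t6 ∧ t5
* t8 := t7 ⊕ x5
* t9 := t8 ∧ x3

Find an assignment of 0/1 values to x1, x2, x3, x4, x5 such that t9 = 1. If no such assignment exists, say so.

x1=0 x2=1 x3=1 x4=1 x5=1

t9 = t8 ∧ x3 must be 1, so both t8 = 1 and x3 = 1.
Check with x1=0 x2=1 x3=1 x4=1 x5=1:
t1 = x2 ∧ x4 = 1 ∧ 1 = 1
t2 = x5 ⊕ x1 = 1 ⊕ 0 = 1
t3 = t1 ∧ t2 = 1 ∧ 1 = 1
t4 = t2 ⊕ t3 = 1 ⊕ 1 = 0
t5 = x1 ∧ t4 = 0 ∧ 0 = 0
t6 = t1 ∧ t5 = 1 ∧ 0 = 0
t7 = t6 ∧ t5 = 0 ∧ 0 = 0
t8 = t7 ⊕ x5 = 0 ⊕ 1 = 1
t9 = t8 ∧ x3 = 1 ∧ 1 = 1
So t9 = 1 as required.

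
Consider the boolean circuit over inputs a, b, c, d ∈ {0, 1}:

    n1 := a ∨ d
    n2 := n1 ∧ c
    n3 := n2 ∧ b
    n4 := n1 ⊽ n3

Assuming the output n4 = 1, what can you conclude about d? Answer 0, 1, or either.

n4 = n1 ⊽ n3 must be 1, so both n1 = 0 and n3 = 0.
n1 = a ∨ d must be 0, so both a = 0 and d = 0.
Every assignment with n4 = 1 has d = 0; there are 4 such assignment(s).
  a=0, b=0, c=0, d=0
  a=0, b=0, c=1, d=0
  a=0, b=1, c=0, d=0
  a=0, b=1, c=1, d=0

0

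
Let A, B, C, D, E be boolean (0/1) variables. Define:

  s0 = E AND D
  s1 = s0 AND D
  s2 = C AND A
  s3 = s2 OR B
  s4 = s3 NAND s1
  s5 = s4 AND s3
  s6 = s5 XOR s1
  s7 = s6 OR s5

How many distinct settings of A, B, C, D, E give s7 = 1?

s7 = s6 OR s5 must be 1, so at least one of s6, s5 is 1.
Enumerating the 32 input combinations, 23 give s7 = 1 and 9 give s7 = 0.

23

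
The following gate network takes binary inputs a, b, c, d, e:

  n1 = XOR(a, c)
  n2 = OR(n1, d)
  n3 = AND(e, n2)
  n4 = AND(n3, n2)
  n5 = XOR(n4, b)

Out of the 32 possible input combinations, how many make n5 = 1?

16

n5 = XOR(n4, b) must be 1, so n4 and b differ.
Enumerating the 32 input combinations, 16 give n5 = 1 and 16 give n5 = 0.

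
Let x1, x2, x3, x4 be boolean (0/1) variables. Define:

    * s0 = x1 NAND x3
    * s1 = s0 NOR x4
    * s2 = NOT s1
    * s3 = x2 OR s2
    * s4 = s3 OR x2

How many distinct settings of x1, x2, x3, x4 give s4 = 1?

s4 = s3 OR x2 must be 1, so at least one of s3, x2 is 1.
Enumerating the 16 input combinations, 15 give s4 = 1 and 1 give s4 = 0.

15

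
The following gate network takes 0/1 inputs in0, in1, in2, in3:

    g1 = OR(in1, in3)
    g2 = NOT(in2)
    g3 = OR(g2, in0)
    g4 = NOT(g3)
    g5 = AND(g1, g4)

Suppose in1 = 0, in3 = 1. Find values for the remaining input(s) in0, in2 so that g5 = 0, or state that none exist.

in0=1, in2=0

Check with in1 = 0, in3 = 1 and in0=1, in2=0:
g1 = OR(in1, in3) = OR(0, 1) = 1
g2 = NOT(in2) = NOT 0 = 1
g3 = OR(g2, in0) = OR(1, 1) = 1
g4 = NOT(g3) = NOT 1 = 0
g5 = AND(g1, g4) = AND(1, 0) = 0
So g5 = 0.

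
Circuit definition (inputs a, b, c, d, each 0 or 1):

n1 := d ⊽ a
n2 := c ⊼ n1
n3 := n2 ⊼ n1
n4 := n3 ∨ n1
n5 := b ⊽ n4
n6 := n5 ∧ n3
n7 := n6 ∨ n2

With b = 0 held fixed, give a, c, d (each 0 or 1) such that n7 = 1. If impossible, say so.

n7 = n6 ∨ n2 must be 1, so at least one of n6, n2 is 1.
Check with b = 0 and a=1, c=1, d=0:
n1 = d ⊽ a = 0 ⊽ 1 = 0
n2 = c ⊼ n1 = 1 ⊼ 0 = 1
n3 = n2 ⊼ n1 = 1 ⊼ 0 = 1
n4 = n3 ∨ n1 = 1 ∨ 0 = 1
n5 = b ⊽ n4 = 0 ⊽ 1 = 0
n6 = n5 ∧ n3 = 0 ∧ 1 = 0
n7 = n6 ∨ n2 = 0 ∨ 1 = 1
So n7 = 1.

a=1, c=1, d=0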